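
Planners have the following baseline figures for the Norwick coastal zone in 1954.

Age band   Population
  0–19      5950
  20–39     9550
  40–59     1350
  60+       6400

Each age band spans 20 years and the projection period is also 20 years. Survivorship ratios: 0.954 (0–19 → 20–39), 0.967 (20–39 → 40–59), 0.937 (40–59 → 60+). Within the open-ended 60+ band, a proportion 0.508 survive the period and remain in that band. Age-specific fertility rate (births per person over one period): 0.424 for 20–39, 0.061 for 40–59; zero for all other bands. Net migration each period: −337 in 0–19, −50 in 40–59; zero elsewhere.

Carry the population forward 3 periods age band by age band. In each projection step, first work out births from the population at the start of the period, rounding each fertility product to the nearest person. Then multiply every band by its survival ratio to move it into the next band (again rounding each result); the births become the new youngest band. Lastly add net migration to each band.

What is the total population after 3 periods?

18121

Numbering the groups 1..4 from youngest to oldest:
— Period 1 —
Births: 9550 × 0.424 = 4049  |  1350 × 0.061 = 82 → total 4131
Group 2: 5950 × 0.954 = 5676
Group 3: 9550 × 0.967 = 9235
Group 4: 1350 × 0.937 + 6400 × 0.508 = 1265 + 3251 = 4516
Net migration: Group 1 − 337 → 3794; Group 3 − 50 → 9185
End of period: [3794, 5676, 9185, 4516]
— Period 2 —
Births: 5676 × 0.424 = 2407  |  9185 × 0.061 = 560 → total 2967
Group 2: 3794 × 0.954 = 3619
Group 3: 5676 × 0.967 = 5489
Group 4: 9185 × 0.937 + 4516 × 0.508 = 8606 + 2294 = 10900
Net migration: Group 1 − 337 → 2630; Group 3 − 50 → 5439
End of period: [2630, 3619, 5439, 10900]
— Period 3 —
Births: 3619 × 0.424 = 1534  |  5439 × 0.061 = 332 → total 1866
Group 2: 2630 × 0.954 = 2509
Group 3: 3619 × 0.967 = 3500
Group 4: 5439 × 0.937 + 10900 × 0.508 = 5096 + 5537 = 10633
Net migration: Group 1 − 337 → 1529; Group 3 − 50 → 3450
End of period: [1529, 2509, 3450, 10633]
Total after period 3: 1529 + 2509 + 3450 + 10633 = 18121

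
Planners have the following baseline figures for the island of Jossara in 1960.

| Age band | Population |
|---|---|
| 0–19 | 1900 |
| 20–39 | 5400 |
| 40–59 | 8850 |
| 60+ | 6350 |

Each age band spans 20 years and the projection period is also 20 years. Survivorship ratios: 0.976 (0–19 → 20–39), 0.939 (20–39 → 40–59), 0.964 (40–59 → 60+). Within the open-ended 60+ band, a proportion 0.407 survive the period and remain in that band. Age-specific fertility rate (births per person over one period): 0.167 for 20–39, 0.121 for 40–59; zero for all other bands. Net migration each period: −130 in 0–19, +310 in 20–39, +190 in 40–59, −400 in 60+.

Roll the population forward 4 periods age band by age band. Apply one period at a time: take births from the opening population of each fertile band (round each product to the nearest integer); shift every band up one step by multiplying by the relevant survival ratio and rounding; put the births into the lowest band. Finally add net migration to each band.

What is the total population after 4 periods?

6288

After projecting period 1:
Births: 5400 × 0.167 = 902, 8850 × 0.121 = 1071 → total 1973
20–39: 1900 × 0.976 = 1854
40–59: 5400 × 0.939 = 5071
60+: 8850 × 0.964 + 6350 × 0.407 = 8531 + 2584 = 11115
Net migration: 0–19 − 130 → 1843; 20–39 + 310 → 2164; 40–59 + 190 → 5261; 60+ − 400 → 10715
Giving 1843 / 2164 / 5261 / 10715.
After projecting period 2:
Births: 2164 × 0.167 = 361, 5261 × 0.121 = 637 → total 998
20–39: 1843 × 0.976 = 1799
40–59: 2164 × 0.939 = 2032
60+: 5261 × 0.964 + 10715 × 0.407 = 5072 + 4361 = 9433
Net migration: 0–19 − 130 → 868; 20–39 + 310 → 2109; 40–59 + 190 → 2222; 60+ − 400 → 9033
Giving 868 / 2109 / 2222 / 9033.
After projecting period 3:
Births: 2109 × 0.167 = 352, 2222 × 0.121 = 269 → total 621
20–39: 868 × 0.976 = 847
40–59: 2109 × 0.939 = 1980
60+: 2222 × 0.964 + 9033 × 0.407 = 2142 + 3676 = 5818
Net migration: 0–19 − 130 → 491; 20–39 + 310 → 1157; 40–59 + 190 → 2170; 60+ − 400 → 5418
Giving 491 / 1157 / 2170 / 5418.
After projecting period 4:
Births: 1157 × 0.167 = 193, 2170 × 0.121 = 263 → total 456
20–39: 491 × 0.976 = 479
40–59: 1157 × 0.939 = 1086
60+: 2170 × 0.964 + 5418 × 0.407 = 2092 + 2205 = 4297
Net migration: 0–19 − 130 → 326; 20–39 + 310 → 789; 40–59 + 190 → 1276; 60+ − 400 → 3897
Giving 326 / 789 / 1276 / 3897.
Total after period 4: 326 + 789 + 1276 + 3897 = 6288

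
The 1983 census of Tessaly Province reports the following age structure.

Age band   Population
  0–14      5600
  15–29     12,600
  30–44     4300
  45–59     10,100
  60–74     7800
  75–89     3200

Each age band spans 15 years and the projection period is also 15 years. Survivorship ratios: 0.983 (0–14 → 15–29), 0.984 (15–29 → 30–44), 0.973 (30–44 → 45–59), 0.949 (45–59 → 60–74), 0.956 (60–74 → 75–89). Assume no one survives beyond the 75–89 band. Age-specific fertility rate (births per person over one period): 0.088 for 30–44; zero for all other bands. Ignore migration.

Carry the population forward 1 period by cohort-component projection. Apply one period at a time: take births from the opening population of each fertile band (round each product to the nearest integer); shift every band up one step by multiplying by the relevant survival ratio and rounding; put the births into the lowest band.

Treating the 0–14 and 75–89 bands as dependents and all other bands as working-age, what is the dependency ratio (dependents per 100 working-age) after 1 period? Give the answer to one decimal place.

24.7

Call the groups 1 to 6, youngest first.
[period 1]
Births: 4300 × 0.088 = 378
Group 2: 5600 × 0.983 = 5505
Group 3: 12600 × 0.984 = 12398
Group 4: 4300 × 0.973 = 4184
Group 5: 10100 × 0.949 = 9585
Group 6: 7800 × 0.956 = 7457
End of period: [378, 5505, 12398, 4184, 9585, 7457]
Dependents (band 0–14 + band 75–89) = 378 + 7457 = 7835; working-age = 31672; ratio = 7835/31672 × 100 = 24.7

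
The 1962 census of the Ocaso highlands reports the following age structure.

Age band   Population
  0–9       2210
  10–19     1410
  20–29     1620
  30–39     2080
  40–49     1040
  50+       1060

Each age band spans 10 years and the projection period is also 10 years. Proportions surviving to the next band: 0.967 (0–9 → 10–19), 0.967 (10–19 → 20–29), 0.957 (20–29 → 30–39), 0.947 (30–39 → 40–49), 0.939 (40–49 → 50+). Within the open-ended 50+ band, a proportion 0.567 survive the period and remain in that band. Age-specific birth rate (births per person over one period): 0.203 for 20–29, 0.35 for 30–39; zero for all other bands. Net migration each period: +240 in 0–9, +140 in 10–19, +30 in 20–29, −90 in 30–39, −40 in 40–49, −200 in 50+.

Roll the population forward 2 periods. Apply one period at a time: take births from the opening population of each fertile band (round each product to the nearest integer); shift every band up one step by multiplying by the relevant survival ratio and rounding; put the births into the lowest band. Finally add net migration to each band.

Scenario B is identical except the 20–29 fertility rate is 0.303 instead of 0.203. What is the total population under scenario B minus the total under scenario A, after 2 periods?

Numbering the bands 1..6 from youngest to oldest:
After projecting period 1:
Births: 1620 × 0.203 = 329  |  2080 × 0.35 = 728 → total 1057
Band 2: 2210 × 0.967 = 2137
Band 3: 1410 × 0.967 = 1363
Band 4: 1620 × 0.957 = 1550
Band 5: 2080 × 0.947 = 1970
Band 6: 1040 × 0.939 + 1060 × 0.567 = 977 + 601 = 1578
Net migration: Band 1 + 240 → 1297; Band 2 + 140 → 2277; Band 3 + 30 → 1393; Band 4 − 90 → 1460; Band 5 − 40 → 1930; Band 6 − 200 → 1378
Giving 1297 / 2277 / 1393 / 1460 / 1930 / 1378.
After projecting period 2:
Births: 1393 × 0.203 = 283  |  1460 × 0.35 = 511 → total 794
Band 2: 1297 × 0.967 = 1254
Band 3: 2277 × 0.967 = 2202
Band 4: 1393 × 0.957 = 1333
Band 5: 1460 × 0.947 = 1383
Band 6: 1930 × 0.939 + 1378 × 0.567 = 1812 + 781 = 2593
Net migration: Band 1 + 240 → 1034; Band 2 + 140 → 1394; Band 3 + 30 → 2232; Band 4 − 90 → 1243; Band 5 − 40 → 1343; Band 6 − 200 → 2393
Giving 1034 / 1394 / 2232 / 1243 / 1343 / 2393.
Scenario A total after 2 periods: 9639
Scenario B projection —
After projecting period 1:
Births: 1620 × 0.303 = 491  |  2080 × 0.35 = 728 → total 1219
Band 2: 2210 × 0.967 = 2137
Band 3: 1410 × 0.967 = 1363
Band 4: 1620 × 0.957 = 1550
Band 5: 2080 × 0.947 = 1970
Band 6: 1040 × 0.939 + 1060 × 0.567 = 977 + 601 = 1578
Net migration: Band 1 + 240 → 1459; Band 2 + 140 → 2277; Band 3 + 30 → 1393; Band 4 − 90 → 1460; Band 5 − 40 → 1930; Band 6 − 200 → 1378
Giving 1459 / 2277 / 1393 / 1460 / 1930 / 1378.
After projecting period 2:
Births: 1393 × 0.303 = 422  |  1460 × 0.35 = 511 → total 933
Band 2: 1459 × 0.967 = 1411
Band 3: 2277 × 0.967 = 2202
Band 4: 1393 × 0.957 = 1333
Band 5: 1460 × 0.947 = 1383
Band 6: 1930 × 0.939 + 1378 × 0.567 = 1812 + 781 = 2593
Net migration: Band 1 + 240 → 1173; Band 2 + 140 → 1551; Band 3 + 30 → 2232; Band 4 − 90 → 1243; Band 5 − 40 → 1343; Band 6 − 200 → 2393
Giving 1173 / 1551 / 2232 / 1243 / 1343 / 2393.
Scenario B total after 2 periods: 9935
Difference B − A = 9935 − 9639 = 296

296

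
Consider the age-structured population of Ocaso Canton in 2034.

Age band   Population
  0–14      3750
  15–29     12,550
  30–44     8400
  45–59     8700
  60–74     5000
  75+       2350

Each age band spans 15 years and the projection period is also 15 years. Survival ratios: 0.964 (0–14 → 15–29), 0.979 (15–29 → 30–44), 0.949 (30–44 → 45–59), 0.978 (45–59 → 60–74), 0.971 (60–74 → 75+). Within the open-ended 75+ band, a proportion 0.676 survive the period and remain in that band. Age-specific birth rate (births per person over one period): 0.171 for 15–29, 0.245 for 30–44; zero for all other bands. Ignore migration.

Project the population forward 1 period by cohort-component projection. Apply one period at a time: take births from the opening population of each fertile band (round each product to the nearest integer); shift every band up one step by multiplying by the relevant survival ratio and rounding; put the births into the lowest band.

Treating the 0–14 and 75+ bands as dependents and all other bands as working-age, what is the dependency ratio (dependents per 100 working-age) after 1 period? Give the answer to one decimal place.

[period 1]
Births: 12550 × 0.171 = 2146, 8400 × 0.245 = 2058 → total 4204
15–29: 3750 × 0.964 = 3615
30–44: 12550 × 0.979 = 12286
45–59: 8400 × 0.949 = 7972
60–74: 8700 × 0.978 = 8509
75+: 5000 × 0.971 + 2350 × 0.676 = 4855 + 1589 = 6444
Giving 4204 / 3615 / 12286 / 7972 / 8509 / 6444.
Dependents (band 0–14 + band 75+) = 4204 + 6444 = 10648; working-age = 32382; ratio = 10648/32382 × 100 = 32.9

32.9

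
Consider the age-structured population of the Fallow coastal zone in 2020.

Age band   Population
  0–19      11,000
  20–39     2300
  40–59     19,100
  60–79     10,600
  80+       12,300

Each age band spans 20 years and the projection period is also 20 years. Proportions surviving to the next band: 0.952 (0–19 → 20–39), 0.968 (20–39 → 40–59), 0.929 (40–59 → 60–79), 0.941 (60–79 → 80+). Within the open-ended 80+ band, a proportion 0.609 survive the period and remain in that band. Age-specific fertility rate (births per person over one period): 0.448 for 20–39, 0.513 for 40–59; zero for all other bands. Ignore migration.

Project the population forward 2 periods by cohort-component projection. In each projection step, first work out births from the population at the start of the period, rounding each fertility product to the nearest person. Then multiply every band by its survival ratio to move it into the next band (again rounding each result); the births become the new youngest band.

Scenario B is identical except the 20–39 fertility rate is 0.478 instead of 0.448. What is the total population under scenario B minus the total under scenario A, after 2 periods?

381

— Period 1 —
Births: 2300 * 0.448 = 1030  |  19100 * 0.513 = 9798 ⇒ total 10828
20–39: 11000 * 0.952 = 10472
40–59: 2300 * 0.968 = 2226
60–79: 19100 * 0.929 = 17744
80+: 10600 * 0.941 + 12300 * 0.609 = 9975 + 7491 = 17466
Population now: 0–19=10828, 20–39=10472, 40–59=2226, 60–79=17744, 80+=17466
— Period 2 —
Births: 10472 * 0.448 = 4691  |  2226 * 0.513 = 1142 ⇒ total 5833
20–39: 10828 * 0.952 = 10308
40–59: 10472 * 0.968 = 10137
60–79: 2226 * 0.929 = 2068
80+: 17744 * 0.941 + 17466 * 0.609 = 16697 + 10637 = 27334
Population now: 0–19=5833, 20–39=10308, 40–59=10137, 60–79=2068, 80+=27334
Scenario A total after 2 periods: 55680
Scenario B projection —
— Period 1 —
Births: 2300 * 0.478 = 1099  |  19100 * 0.513 = 9798 ⇒ total 10897
20–39: 11000 * 0.952 = 10472
40–59: 2300 * 0.968 = 2226
60–79: 19100 * 0.929 = 17744
80+: 10600 * 0.941 + 12300 * 0.609 = 9975 + 7491 = 17466
Population now: 0–19=10897, 20–39=10472, 40–59=2226, 60–79=17744, 80+=17466
— Period 2 —
Births: 10472 * 0.478 = 5006  |  2226 * 0.513 = 1142 ⇒ total 6148
20–39: 10897 * 0.952 = 10374
40–59: 10472 * 0.968 = 10137
60–79: 2226 * 0.929 = 2068
80+: 17744 * 0.941 + 17466 * 0.609 = 16697 + 10637 = 27334
Population now: 0–19=6148, 20–39=10374, 40–59=10137, 60–79=2068, 80+=27334
Scenario B total after 2 periods: 56061
Difference B − A = 56061 − 55680 = 381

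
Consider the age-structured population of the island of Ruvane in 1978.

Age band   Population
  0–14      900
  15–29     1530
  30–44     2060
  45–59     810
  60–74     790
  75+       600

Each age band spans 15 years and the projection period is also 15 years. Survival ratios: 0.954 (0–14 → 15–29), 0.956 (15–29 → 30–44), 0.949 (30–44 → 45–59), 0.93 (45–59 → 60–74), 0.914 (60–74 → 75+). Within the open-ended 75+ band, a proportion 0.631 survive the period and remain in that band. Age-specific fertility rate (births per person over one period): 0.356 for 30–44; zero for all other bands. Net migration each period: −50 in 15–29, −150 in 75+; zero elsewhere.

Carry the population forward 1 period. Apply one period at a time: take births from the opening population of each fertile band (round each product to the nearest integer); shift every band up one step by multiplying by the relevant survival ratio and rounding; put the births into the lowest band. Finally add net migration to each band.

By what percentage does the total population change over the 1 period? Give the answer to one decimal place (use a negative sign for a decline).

-0.4

Call the groups 1 to 6, youngest first.
— Period 1 —
Births: 2060 × 0.356 = 733
Group 2: 900 × 0.954 = 859
Group 3: 1530 × 0.956 = 1463
Group 4: 2060 × 0.949 = 1955
Group 5: 810 × 0.93 = 753
Group 6: 790 × 0.914 + 600 × 0.631 = 722 + 379 = 1101
Net migration: Group 2 − 50 → 809; Group 6 − 150 → 951
Giving 733 / 809 / 1463 / 1955 / 753 / 951.
Total: 6690 → 6664; change = -26; percentage change = -0.4%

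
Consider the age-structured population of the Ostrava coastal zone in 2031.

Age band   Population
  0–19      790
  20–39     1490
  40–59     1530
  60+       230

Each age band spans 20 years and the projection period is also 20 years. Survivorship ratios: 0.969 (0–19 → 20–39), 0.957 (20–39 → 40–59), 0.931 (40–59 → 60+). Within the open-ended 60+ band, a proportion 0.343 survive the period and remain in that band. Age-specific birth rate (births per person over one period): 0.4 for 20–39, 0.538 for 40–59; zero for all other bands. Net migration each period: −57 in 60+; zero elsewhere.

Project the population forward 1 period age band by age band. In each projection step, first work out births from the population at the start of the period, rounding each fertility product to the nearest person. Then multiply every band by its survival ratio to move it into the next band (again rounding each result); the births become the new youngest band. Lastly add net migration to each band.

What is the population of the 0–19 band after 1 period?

1419

(Bands numbered youngest = 1 to oldest = 4.)
Period 1:
Births: 1490 × 0.4 = 596  |  1530 × 0.538 = 823 ⇒ total 1419
Band 2: 790 × 0.969 = 766
Band 3: 1490 × 0.957 = 1426
Band 4: 1530 × 0.931 + 230 × 0.343 = 1424 + 79 = 1503
Net migration: Band 4 − 57 → 1446
Giving 1419 / 766 / 1426 / 1446.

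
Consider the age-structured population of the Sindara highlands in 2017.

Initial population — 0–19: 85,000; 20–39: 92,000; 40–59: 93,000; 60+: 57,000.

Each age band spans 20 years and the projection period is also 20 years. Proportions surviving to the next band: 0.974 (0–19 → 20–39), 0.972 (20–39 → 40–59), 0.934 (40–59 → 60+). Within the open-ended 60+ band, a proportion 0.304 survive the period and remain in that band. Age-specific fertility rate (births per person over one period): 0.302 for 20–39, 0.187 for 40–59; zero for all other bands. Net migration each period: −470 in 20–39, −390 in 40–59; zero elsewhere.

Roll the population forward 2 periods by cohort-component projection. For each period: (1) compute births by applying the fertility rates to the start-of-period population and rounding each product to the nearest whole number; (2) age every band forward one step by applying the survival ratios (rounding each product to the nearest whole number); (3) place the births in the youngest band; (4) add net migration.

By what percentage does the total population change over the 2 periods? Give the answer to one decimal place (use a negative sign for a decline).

— Period 1 —
Births: 92000 × 0.302 = 27784 ; 93000 × 0.187 = 17391 — total 45175
20–39: 85000 × 0.974 = 82790
40–59: 92000 × 0.972 = 89424
60+: 93000 × 0.934 + 57000 × 0.304 = 86862 + 17328 = 104190
Net migration: 20–39 − 470 → 82320; 40–59 − 390 → 89034
Giving 45175 / 82320 / 89034 / 104190.
— Period 2 —
Births: 82320 × 0.302 = 24861 ; 89034 × 0.187 = 16649 — total 41510
20–39: 45175 × 0.974 = 44000
40–59: 82320 × 0.972 = 80015
60+: 89034 × 0.934 + 104190 × 0.304 = 83158 + 31674 = 114832
Net migration: 20–39 − 470 → 43530; 40–59 − 390 → 79625
Giving 41510 / 43530 / 79625 / 114832.
Total: 327000 → 279497; change = -47503; percentage change = -14.5%

-14.5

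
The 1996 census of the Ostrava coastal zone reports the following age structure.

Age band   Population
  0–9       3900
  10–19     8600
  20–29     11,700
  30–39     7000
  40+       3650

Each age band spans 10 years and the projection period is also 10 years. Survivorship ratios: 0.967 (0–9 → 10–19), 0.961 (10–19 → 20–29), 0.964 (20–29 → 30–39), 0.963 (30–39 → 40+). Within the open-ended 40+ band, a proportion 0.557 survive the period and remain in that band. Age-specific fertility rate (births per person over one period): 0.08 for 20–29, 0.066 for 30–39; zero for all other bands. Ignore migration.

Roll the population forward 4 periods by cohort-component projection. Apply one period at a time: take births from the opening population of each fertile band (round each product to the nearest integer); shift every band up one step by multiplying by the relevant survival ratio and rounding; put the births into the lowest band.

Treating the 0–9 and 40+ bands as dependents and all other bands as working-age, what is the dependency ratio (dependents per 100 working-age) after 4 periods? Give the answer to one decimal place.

Period 1:
Births: 11700 × 0.08 = 936 ; 7000 × 0.066 = 462 → total 1398
10–19: 3900 × 0.967 = 3771
20–29: 8600 × 0.961 = 8265
30–39: 11700 × 0.964 = 11279
40+: 7000 × 0.963 + 3650 × 0.557 = 6741 + 2033 = 8774
Population now: 0–9=1398, 10–19=3771, 20–29=8265, 30–39=11279, 40+=8774
Period 2:
Births: 8265 × 0.08 = 661 ; 11279 × 0.066 = 744 → total 1405
10–19: 1398 × 0.967 = 1352
20–29: 3771 × 0.961 = 3624
30–39: 8265 × 0.964 = 7967
40+: 11279 × 0.963 + 8774 × 0.557 = 10862 + 4887 = 15749
Population now: 0–9=1405, 10–19=1352, 20–29=3624, 30–39=7967, 40+=15749
Period 3:
Births: 3624 × 0.08 = 290 ; 7967 × 0.066 = 526 → total 816
10–19: 1405 × 0.967 = 1359
20–29: 1352 × 0.961 = 1299
30–39: 3624 × 0.964 = 3494
40+: 7967 × 0.963 + 15749 × 0.557 = 7672 + 8772 = 16444
Population now: 0–9=816, 10–19=1359, 20–29=1299, 30–39=3494, 40+=16444
Period 4:
Births: 1299 × 0.08 = 104 ; 3494 × 0.066 = 231 → total 335
10–19: 816 × 0.967 = 789
20–29: 1359 × 0.961 = 1306
30–39: 1299 × 0.964 = 1252
40+: 3494 × 0.963 + 16444 × 0.557 = 3365 + 9159 = 12524
Population now: 0–9=335, 10–19=789, 20–29=1306, 30–39=1252, 40+=12524
Dependents (band 0–9 + band 40+) = 335 + 12524 = 12859; working-age = 3347; ratio = 12859/3347 × 100 = 384.2

384.2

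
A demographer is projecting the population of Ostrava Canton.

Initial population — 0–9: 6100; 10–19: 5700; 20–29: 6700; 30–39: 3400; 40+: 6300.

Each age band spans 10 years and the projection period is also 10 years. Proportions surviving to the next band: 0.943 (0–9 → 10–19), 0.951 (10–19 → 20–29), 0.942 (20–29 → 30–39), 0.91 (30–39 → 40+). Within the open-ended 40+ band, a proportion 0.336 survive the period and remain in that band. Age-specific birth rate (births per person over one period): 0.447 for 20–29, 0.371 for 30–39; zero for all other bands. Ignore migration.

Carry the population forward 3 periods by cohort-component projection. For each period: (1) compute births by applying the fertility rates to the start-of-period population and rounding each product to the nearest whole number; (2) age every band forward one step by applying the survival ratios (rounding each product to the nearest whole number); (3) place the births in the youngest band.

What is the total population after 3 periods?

Period 1.
Births: 6700 × 0.447 = 2995 ; 3400 × 0.371 = 1261 → total 4256
10–19: 6100 × 0.943 = 5752
20–29: 5700 × 0.951 = 5421
30–39: 6700 × 0.942 = 6311
40+: 3400 × 0.91 + 6300 × 0.336 = 3094 + 2117 = 5211
Population now: 0–9=4256, 10–19=5752, 20–29=5421, 30–39=6311, 40+=5211
Period 2.
Births: 5421 × 0.447 = 2423 ; 6311 × 0.371 = 2341 → total 4764
10–19: 4256 × 0.943 = 4013
20–29: 5752 × 0.951 = 5470
30–39: 5421 × 0.942 = 5107
40+: 6311 × 0.91 + 5211 × 0.336 = 5743 + 1751 = 7494
Population now: 0–9=4764, 10–19=4013, 20–29=5470, 30–39=5107, 40+=7494
Period 3.
Births: 5470 × 0.447 = 2445 ; 5107 × 0.371 = 1895 → total 4340
10–19: 4764 × 0.943 = 4492
20–29: 4013 × 0.951 = 3816
30–39: 5470 × 0.942 = 5153
40+: 5107 × 0.91 + 7494 × 0.336 = 4647 + 2518 = 7165
Population now: 0–9=4340, 10–19=4492, 20–29=3816, 30–39=5153, 40+=7165
Total after period 3: 4340 + 4492 + 3816 + 5153 + 7165 = 24966

24966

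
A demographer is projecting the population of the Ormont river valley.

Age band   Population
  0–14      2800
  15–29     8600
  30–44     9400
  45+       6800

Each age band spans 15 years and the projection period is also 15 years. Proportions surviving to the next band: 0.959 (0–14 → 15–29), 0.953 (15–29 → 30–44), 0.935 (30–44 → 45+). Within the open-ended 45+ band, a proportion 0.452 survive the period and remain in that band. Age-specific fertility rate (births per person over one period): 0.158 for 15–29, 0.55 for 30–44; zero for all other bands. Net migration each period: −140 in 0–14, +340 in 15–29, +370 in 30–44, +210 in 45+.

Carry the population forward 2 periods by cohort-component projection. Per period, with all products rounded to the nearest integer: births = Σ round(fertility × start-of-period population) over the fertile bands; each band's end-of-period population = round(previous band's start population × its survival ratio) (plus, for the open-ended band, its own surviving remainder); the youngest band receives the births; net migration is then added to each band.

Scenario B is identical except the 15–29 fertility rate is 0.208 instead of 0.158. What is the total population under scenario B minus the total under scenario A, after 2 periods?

563

Call the groups 1 to 4, youngest first.
Period 1.
Births: 8600 × 0.158 = 1359  |  9400 × 0.55 = 5170 → total 6529
Group 2: 2800 × 0.959 = 2685
Group 3: 8600 × 0.953 = 8196
Group 4: 9400 × 0.935 + 6800 × 0.452 = 8789 + 3074 = 11863
Net migration: Group 1 − 140 → 6389; Group 2 + 340 → 3025; Group 3 + 370 → 8566; Group 4 + 210 → 12073
→ [6389, 3025, 8566, 12073]
Period 2.
Births: 3025 × 0.158 = 478  |  8566 × 0.55 = 4711 → total 5189
Group 2: 6389 × 0.959 = 6127
Group 3: 3025 × 0.953 = 2883
Group 4: 8566 × 0.935 + 12073 × 0.452 = 8009 + 5457 = 13466
Net migration: Group 1 − 140 → 5049; Group 2 + 340 → 6467; Group 3 + 370 → 3253; Group 4 + 210 → 13676
→ [5049, 6467, 3253, 13676]
Scenario A total after 2 periods: 28445
Scenario B projection —
Period 1.
Births: 8600 × 0.208 = 1789  |  9400 × 0.55 = 5170 → total 6959
Group 2: 2800 × 0.959 = 2685
Group 3: 8600 × 0.953 = 8196
Group 4: 9400 × 0.935 + 6800 × 0.452 = 8789 + 3074 = 11863
Net migration: Group 1 − 140 → 6819; Group 2 + 340 → 3025; Group 3 + 370 → 8566; Group 4 + 210 → 12073
→ [6819, 3025, 8566, 12073]
Period 2.
Births: 3025 × 0.208 = 629  |  8566 × 0.55 = 4711 → total 5340
Group 2: 6819 × 0.959 = 6539
Group 3: 3025 × 0.953 = 2883
Group 4: 8566 × 0.935 + 12073 × 0.452 = 8009 + 5457 = 13466
Net migration: Group 1 − 140 → 5200; Group 2 + 340 → 6879; Group 3 + 370 → 3253; Group 4 + 210 → 13676
→ [5200, 6879, 3253, 13676]
Scenario B total after 2 periods: 29008
Difference B − A = 29008 − 28445 = 563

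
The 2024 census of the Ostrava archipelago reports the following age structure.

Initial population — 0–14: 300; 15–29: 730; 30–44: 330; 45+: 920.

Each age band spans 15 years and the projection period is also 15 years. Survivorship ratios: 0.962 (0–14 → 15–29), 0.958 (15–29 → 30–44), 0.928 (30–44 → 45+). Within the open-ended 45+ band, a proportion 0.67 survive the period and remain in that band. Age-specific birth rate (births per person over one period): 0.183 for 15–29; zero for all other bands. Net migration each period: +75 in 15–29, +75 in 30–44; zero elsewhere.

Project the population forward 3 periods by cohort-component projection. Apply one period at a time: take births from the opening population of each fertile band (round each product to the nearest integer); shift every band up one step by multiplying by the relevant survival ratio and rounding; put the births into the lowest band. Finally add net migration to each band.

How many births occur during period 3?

Numbering the bands 1..4 from youngest to oldest:
After projecting period 1:
Births: 730 * 0.183 = 134
Band 2: 300 * 0.962 = 289
Band 3: 730 * 0.958 = 699
Band 4: 330 * 0.928 + 920 * 0.67 = 306 + 616 = 922
Net migration: Band 2 + 75 → 364; Band 3 + 75 → 774
Giving 134 / 364 / 774 / 922.
After projecting period 2:
Births: 364 * 0.183 = 67
Band 2: 134 * 0.962 = 129
Band 3: 364 * 0.958 = 349
Band 4: 774 * 0.928 + 922 * 0.67 = 718 + 618 = 1336
Net migration: Band 2 + 75 → 204; Band 3 + 75 → 424
Giving 67 / 204 / 424 / 1336.
After projecting period 3:
Births: 204 * 0.183 = 37
Band 2: 67 * 0.962 = 64
Band 3: 204 * 0.958 = 195
Band 4: 424 * 0.928 + 1336 * 0.67 = 393 + 895 = 1288
Net migration: Band 2 + 75 → 139; Band 3 + 75 → 270
Giving 37 / 139 / 270 / 1288.

37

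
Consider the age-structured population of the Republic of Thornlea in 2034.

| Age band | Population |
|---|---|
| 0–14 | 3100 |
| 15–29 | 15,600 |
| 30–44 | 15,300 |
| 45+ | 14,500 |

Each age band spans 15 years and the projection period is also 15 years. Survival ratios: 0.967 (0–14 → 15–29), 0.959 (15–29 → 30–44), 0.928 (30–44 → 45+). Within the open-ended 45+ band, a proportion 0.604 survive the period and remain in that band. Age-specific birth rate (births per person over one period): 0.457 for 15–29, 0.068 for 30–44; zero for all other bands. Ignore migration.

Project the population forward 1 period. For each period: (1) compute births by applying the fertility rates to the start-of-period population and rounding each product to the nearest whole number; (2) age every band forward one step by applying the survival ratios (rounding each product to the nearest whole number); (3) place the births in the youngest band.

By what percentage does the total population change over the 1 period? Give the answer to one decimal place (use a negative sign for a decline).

1.2

Period 1:
Births: 15600 × 0.457 = 7129 ; 15300 × 0.068 = 1040 → total 8169
15–29: 3100 × 0.967 = 2998
30–44: 15600 × 0.959 = 14960
45+: 15300 × 0.928 + 14500 × 0.604 = 14198 + 8758 = 22956
Population now: 0–14=8169, 15–29=2998, 30–44=14960, 45+=22956
Total: 48500 → 49083; change = 583; percentage change = 1.2%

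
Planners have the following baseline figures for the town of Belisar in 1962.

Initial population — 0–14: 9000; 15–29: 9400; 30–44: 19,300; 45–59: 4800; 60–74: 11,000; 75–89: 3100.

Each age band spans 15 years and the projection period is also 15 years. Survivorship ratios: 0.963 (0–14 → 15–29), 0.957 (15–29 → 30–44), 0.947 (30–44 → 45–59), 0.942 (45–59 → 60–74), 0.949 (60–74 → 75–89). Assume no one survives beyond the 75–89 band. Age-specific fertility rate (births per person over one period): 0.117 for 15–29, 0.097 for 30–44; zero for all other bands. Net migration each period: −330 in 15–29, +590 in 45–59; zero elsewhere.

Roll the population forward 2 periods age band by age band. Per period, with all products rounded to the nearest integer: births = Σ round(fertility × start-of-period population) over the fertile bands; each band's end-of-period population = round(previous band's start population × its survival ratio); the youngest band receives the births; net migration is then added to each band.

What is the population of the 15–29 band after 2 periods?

Let band 1 be 0–14 through band 6 = 75–89.
[period 1]
Births: 9400 × 0.117 = 1100, 19300 × 0.097 = 1872 — total 2972
Band 2: 9000 × 0.963 = 8667
Band 3: 9400 × 0.957 = 8996
Band 4: 19300 × 0.947 = 18277
Band 5: 4800 × 0.942 = 4522
Band 6: 11000 × 0.949 = 10439
Net migration: Band 2 − 330 → 8337; Band 4 + 590 → 18867
Population now: 0–14=2972, 15–29=8337, 30–44=8996, 45–59=18867, 60–74=4522, 75–89=10439
[period 2]
Births: 8337 × 0.117 = 975, 8996 × 0.097 = 873 — total 1848
Band 2: 2972 × 0.963 = 2862
Band 3: 8337 × 0.957 = 7979
Band 4: 8996 × 0.947 = 8519
Band 5: 18867 × 0.942 = 17773
Band 6: 4522 × 0.949 = 4291
Net migration: Band 2 − 330 → 2532; Band 4 + 590 → 9109
Population now: 0–14=1848, 15–29=2532, 30–44=7979, 45–59=9109, 60–74=17773, 75–89=4291

2532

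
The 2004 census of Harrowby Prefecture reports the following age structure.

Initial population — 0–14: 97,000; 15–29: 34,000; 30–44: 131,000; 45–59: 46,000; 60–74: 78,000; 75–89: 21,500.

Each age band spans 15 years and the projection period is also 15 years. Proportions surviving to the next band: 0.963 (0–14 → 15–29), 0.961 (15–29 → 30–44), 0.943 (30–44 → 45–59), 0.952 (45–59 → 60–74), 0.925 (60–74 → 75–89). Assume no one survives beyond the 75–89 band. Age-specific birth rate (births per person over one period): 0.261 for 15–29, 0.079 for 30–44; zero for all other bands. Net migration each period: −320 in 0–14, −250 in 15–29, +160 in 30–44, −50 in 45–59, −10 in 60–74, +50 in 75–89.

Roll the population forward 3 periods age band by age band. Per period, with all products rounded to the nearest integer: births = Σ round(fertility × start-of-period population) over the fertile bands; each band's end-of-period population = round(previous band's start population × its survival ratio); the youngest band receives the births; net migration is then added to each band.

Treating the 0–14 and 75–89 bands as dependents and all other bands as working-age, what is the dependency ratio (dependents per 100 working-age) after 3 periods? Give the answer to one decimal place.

Let group 1 be 0–14 through group 6 = 75–89.
[period 1]
Births: 34000 * 0.261 = 8874 ; 131000 * 0.079 = 10349 ⇒ total 19223
Group 2: 97000 * 0.963 = 93411
Group 3: 34000 * 0.961 = 32674
Group 4: 131000 * 0.943 = 123533
Group 5: 46000 * 0.952 = 43792
Group 6: 78000 * 0.925 = 72150
Net migration: Group 1 − 320 → 18903; Group 2 − 250 → 93161; Group 3 + 160 → 32834; Group 4 − 50 → 123483; Group 5 − 10 → 43782; Group 6 + 50 → 72200
Population now: 0–14=18903, 15–29=93161, 30–44=32834, 45–59=123483, 60–74=43782, 75–89=72200
[period 2]
Births: 93161 * 0.261 = 24315 ; 32834 * 0.079 = 2594 ⇒ total 26909
Group 2: 18903 * 0.963 = 18204
Group 3: 93161 * 0.961 = 89528
Group 4: 32834 * 0.943 = 30962
Group 5: 123483 * 0.952 = 117556
Group 6: 43782 * 0.925 = 40498
Net migration: Group 1 − 320 → 26589; Group 2 − 250 → 17954; Group 3 + 160 → 89688; Group 4 − 50 → 30912; Group 5 − 10 → 117546; Group 6 + 50 → 40548
Population now: 0–14=26589, 15–29=17954, 30–44=89688, 45–59=30912, 60–74=117546, 75–89=40548
[period 3]
Births: 17954 * 0.261 = 4686 ; 89688 * 0.079 = 7085 ⇒ total 11771
Group 2: 26589 * 0.963 = 25605
Group 3: 17954 * 0.961 = 17254
Group 4: 89688 * 0.943 = 84576
Group 5: 30912 * 0.952 = 29428
Group 6: 117546 * 0.925 = 108730
Net migration: Group 1 − 320 → 11451; Group 2 − 250 → 25355; Group 3 + 160 → 17414; Group 4 − 50 → 84526; Group 5 − 10 → 29418; Group 6 + 50 → 108780
Population now: 0–14=11451, 15–29=25355, 30–44=17414, 45–59=84526, 60–74=29418, 75–89=108780
Dependents (band 0–14 + band 75–89) = 11451 + 108780 = 120231; working-age = 156713; ratio = 120231/156713 × 100 = 76.7

76.7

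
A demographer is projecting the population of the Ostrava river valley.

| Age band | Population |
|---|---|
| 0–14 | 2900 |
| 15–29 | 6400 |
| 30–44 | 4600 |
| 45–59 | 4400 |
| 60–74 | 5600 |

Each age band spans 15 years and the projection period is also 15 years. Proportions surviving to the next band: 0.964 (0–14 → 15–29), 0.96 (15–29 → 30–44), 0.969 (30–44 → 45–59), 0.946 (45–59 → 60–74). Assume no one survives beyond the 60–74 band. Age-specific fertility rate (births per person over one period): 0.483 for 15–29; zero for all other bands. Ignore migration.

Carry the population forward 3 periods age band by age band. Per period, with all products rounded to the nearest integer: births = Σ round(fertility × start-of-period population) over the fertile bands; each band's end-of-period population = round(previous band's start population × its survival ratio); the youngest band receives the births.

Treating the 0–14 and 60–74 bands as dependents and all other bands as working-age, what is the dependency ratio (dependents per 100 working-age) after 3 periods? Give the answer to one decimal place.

104.6

— Period 1 —
Births: 6400 × 0.483 = 3091
15–29: 2900 × 0.964 = 2796
30–44: 6400 × 0.96 = 6144
45–59: 4600 × 0.969 = 4457
60–74: 4400 × 0.946 = 4162
→ [3091, 2796, 6144, 4457, 4162]
— Period 2 —
Births: 2796 × 0.483 = 1350
15–29: 3091 × 0.964 = 2980
30–44: 2796 × 0.96 = 2684
45–59: 6144 × 0.969 = 5954
60–74: 4457 × 0.946 = 4216
→ [1350, 2980, 2684, 5954, 4216]
— Period 3 —
Births: 2980 × 0.483 = 1439
15–29: 1350 × 0.964 = 1301
30–44: 2980 × 0.96 = 2861
45–59: 2684 × 0.969 = 2601
60–74: 5954 × 0.946 = 5632
→ [1439, 1301, 2861, 2601, 5632]
Dependents (band 0–14 + band 60–74) = 1439 + 5632 = 7071; working-age = 6763; ratio = 7071/6763 × 100 = 104.6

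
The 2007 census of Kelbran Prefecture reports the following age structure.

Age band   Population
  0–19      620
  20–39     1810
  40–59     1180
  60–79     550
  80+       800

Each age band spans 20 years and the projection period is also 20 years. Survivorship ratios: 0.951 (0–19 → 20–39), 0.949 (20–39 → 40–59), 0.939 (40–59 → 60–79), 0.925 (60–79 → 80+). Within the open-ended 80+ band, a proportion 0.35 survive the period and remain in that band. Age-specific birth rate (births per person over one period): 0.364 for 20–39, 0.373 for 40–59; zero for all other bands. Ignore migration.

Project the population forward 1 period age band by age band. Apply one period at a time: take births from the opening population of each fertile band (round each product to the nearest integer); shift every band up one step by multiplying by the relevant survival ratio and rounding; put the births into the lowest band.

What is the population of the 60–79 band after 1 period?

1108

[period 1]
Births: 1810 × 0.364 = 659 ; 1180 × 0.373 = 440 — total 1099
20–39: 620 × 0.951 = 590
40–59: 1810 × 0.949 = 1718
60–79: 1180 × 0.939 = 1108
80+: 550 × 0.925 + 800 × 0.35 = 509 + 280 = 789
Population now: 0–19=1099, 20–39=590, 40–59=1718, 60–79=1108, 80+=789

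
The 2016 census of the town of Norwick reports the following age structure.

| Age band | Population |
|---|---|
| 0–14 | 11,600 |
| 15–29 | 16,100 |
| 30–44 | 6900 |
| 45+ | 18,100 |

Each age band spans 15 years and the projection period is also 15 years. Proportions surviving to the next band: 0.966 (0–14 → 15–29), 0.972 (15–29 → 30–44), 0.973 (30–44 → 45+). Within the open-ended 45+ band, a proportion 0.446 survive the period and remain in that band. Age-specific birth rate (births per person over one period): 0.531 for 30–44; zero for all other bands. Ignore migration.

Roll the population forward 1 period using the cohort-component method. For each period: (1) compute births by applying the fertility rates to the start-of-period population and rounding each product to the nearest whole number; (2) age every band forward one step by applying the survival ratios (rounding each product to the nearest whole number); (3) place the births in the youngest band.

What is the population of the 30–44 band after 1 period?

15649

Let band 1 be 0–14 through band 4 = 45+.
— Period 1 —
Births: 6900 × 0.531 = 3664
Band 2: 11600 × 0.966 = 11206
Band 3: 16100 × 0.972 = 15649
Band 4: 6900 × 0.973 + 18100 × 0.446 = 6714 + 8073 = 14787
End of period: [3664, 11206, 15649, 14787]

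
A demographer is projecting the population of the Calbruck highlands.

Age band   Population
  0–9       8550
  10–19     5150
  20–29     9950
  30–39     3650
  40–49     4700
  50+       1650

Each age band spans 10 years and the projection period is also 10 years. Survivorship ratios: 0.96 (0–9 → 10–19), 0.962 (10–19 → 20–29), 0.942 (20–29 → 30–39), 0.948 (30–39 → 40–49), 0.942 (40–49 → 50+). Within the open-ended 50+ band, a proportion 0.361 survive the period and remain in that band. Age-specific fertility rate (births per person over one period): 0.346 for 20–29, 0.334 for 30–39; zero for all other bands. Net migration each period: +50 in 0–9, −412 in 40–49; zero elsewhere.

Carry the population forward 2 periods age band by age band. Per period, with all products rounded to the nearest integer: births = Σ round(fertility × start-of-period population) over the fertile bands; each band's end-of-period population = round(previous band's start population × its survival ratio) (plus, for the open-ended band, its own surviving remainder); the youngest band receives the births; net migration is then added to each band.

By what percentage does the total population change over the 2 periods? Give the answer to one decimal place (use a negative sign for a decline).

Period 1:
Births: 9950 × 0.346 = 3443  |  3650 × 0.334 = 1219 → total 4662
10–19: 8550 × 0.96 = 8208
20–29: 5150 × 0.962 = 4954
30–39: 9950 × 0.942 = 9373
40–49: 3650 × 0.948 = 3460
50+: 4700 × 0.942 + 1650 × 0.361 = 4427 + 596 = 5023
Net migration: 0–9 + 50 → 4712; 40–49 − 412 → 3048
→ [4712, 8208, 4954, 9373, 3048, 5023]
Period 2:
Births: 4954 × 0.346 = 1714  |  9373 × 0.334 = 3131 → total 4845
10–19: 4712 × 0.96 = 4524
20–29: 8208 × 0.962 = 7896
30–39: 4954 × 0.942 = 4667
40–49: 9373 × 0.948 = 8886
50+: 3048 × 0.942 + 5023 × 0.361 = 2871 + 1813 = 4684
Net migration: 0–9 + 50 → 4895; 40–49 − 412 → 8474
→ [4895, 4524, 7896, 4667, 8474, 4684]
Total: 33650 → 35140; change = 1490; percentage change = 4.4%

4.4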